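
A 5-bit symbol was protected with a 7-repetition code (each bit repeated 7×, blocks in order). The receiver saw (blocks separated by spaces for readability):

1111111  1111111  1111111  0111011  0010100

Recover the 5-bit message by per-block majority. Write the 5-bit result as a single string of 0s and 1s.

Block 1 (1111111): 7 ones → 1
Block 2 (1111111): 7 ones → 1
Block 3 (1111111): 7 ones → 1
Block 4 (0111011): 5 ones → 1
Block 5 (0010100): 2 ones → 0

11110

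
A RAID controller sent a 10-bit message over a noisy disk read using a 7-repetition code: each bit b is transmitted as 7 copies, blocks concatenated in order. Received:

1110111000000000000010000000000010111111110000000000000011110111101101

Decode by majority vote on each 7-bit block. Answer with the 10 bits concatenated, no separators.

1000010011

Block 1 (1110111): 6 ones → 1
Block 2 (0000000): 0 ones → 0
Block 3 (0000001): 1 one → 0
Block 4 (0000000): 0 ones → 0
Block 5 (0000101): 2 ones → 0
Block 6 (1111111): 7 ones → 1
Block 7 (0000000): 0 ones → 0
Block 8 (0000000): 0 ones → 0
Block 9 (1111011): 6 ones → 1
Block 10 (1101101): 5 ones → 1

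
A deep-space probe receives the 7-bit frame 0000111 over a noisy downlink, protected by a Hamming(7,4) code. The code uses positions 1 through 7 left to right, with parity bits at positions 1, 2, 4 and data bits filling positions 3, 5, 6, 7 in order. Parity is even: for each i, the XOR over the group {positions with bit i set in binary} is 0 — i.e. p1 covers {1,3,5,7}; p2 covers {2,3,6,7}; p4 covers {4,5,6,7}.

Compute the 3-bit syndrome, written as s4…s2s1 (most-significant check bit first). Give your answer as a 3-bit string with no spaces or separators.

s1 (pos 1,3,5,7): 0⊕0⊕1⊕1 = 0
s2 (pos 2,3,6,7): 0⊕0⊕1⊕1 = 0
s4 (pos 4,5,6,7): 0⊕1⊕1⊕1 = 1
Syndrome s4…s1 = 100 → error at position 4.

100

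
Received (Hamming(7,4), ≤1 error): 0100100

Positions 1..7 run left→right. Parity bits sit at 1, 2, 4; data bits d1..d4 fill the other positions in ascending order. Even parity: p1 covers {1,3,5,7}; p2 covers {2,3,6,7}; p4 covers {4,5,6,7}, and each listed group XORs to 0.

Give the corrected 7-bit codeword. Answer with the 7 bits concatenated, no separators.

s1 (pos 1,3,5,7): 0⊕0⊕1⊕0 = 1
s2 (pos 2,3,6,7): 1⊕0⊕0⊕0 = 1
s4 (pos 4,5,6,7): 0⊕1⊕0⊕0 = 1
Syndrome s4…s1 = 111 → error at position 7.
Flip position 7: 0100100 → 0100101

0100101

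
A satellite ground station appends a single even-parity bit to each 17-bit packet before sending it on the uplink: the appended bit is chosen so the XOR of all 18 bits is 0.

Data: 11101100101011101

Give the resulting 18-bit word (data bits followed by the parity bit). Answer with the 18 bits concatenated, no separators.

XOR of the 17 data bits: 1⊕1⊕1⊕0⊕1⊕1⊕0⊕0⊕1⊕0⊕1⊕0⊕1⊕1⊕1⊕0⊕1 = 1
Parity bit = 1 (so all 18 bits XOR to 0).

111011001010111011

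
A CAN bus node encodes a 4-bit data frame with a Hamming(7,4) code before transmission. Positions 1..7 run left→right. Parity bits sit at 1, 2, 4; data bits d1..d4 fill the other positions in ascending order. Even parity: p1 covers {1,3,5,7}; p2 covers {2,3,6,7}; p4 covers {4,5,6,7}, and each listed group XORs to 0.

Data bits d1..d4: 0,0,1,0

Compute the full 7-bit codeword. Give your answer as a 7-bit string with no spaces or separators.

0101010

Place data at non-parity positions: p1 p2 0 p4 0 1 0
p1 (pos 1,3,5,7): XOR of data positions = 0⊕0⊕0 = 0
p2 (pos 2,3,6,7): XOR of data positions = 0⊕1⊕0 = 1
p4 (pos 4,5,6,7): XOR of data positions = 0⊕1⊕0 = 1
Codeword: 0101010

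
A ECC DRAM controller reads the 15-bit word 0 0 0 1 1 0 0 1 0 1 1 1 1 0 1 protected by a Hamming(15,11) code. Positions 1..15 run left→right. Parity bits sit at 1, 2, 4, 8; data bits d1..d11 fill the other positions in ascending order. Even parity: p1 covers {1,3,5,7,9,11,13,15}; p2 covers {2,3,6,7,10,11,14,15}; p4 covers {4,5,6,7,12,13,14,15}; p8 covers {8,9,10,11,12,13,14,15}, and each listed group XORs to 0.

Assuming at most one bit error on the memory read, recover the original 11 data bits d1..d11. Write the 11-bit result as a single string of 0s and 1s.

01100111101

s1 (pos 1,3,5,7,9,11,13,15): 0⊕0⊕1⊕0⊕0⊕1⊕1⊕1 = 0
s2 (pos 2,3,6,7,10,11,14,15): 0⊕0⊕0⊕0⊕1⊕1⊕0⊕1 = 1
s4 (pos 4,5,6,7,12,13,14,15): 1⊕1⊕0⊕0⊕1⊕1⊕0⊕1 = 1
s8 (pos 8,9,10,11,12,13,14,15): 1⊕0⊕1⊕1⊕1⊕1⊕0⊕1 = 0
Syndrome s8…s1 = 0110 → error at position 6.
Flip position 6: 000110010111101 → 000111010111101
Read data bits from positions 3,5,6,7,9,10,11,12,13,14,15: 01100111101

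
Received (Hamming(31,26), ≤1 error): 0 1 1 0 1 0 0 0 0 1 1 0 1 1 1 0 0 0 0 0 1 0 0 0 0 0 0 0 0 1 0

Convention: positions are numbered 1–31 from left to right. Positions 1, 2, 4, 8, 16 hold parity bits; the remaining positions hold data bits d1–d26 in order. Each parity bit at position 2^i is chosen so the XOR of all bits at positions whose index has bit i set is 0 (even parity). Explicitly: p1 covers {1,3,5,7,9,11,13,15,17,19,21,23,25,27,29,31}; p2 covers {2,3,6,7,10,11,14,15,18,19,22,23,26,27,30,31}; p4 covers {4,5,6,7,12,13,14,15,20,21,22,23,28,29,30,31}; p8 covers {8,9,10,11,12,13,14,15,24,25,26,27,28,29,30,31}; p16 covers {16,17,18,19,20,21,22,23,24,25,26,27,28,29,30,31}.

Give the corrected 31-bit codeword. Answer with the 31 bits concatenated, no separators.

0010100001101110000010000000010

s1 (pos 1,3,5,7,9,11,13,15,17,19,21,23,25,27,29,31): 0⊕1⊕1⊕0⊕0⊕1⊕1⊕1⊕0⊕0⊕1⊕0⊕0⊕0⊕0⊕0 = 0
s2 (pos 2,3,6,7,10,11,14,15,18,19,22,23,26,27,30,31): 1⊕1⊕0⊕0⊕1⊕1⊕1⊕1⊕0⊕0⊕0⊕0⊕0⊕0⊕1⊕0 = 1
s4 (pos 4,5,6,7,12,13,14,15,20,21,22,23,28,29,30,31): 0⊕1⊕0⊕0⊕0⊕1⊕1⊕1⊕0⊕1⊕0⊕0⊕0⊕0⊕1⊕0 = 0
s8 (pos 8,9,10,11,12,13,14,15,24,25,26,27,28,29,30,31): 0⊕0⊕1⊕1⊕0⊕1⊕1⊕1⊕0⊕0⊕0⊕0⊕0⊕0⊕1⊕0 = 0
s16 (pos 16,17,18,19,20,21,22,23,24,25,26,27,28,29,30,31): 0⊕0⊕0⊕0⊕0⊕1⊕0⊕0⊕0⊕0⊕0⊕0⊕0⊕0⊕1⊕0 = 0
Syndrome s16…s1 = 00010 → error at position 2.
Flip position 2: 0110100001101110000010000000010 → 0010100001101110000010000000010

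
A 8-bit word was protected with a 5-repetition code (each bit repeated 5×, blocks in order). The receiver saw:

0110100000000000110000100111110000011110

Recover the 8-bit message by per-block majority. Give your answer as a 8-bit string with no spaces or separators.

Block 1 (01101): 3 ones → 1
Block 2 (00000): 0 ones → 0
Block 3 (00000): 0 ones → 0
Block 4 (01100): 2 ones → 0
Block 5 (00100): 1 one → 0
Block 6 (11111): 5 ones → 1
Block 7 (00000): 0 ones → 0
Block 8 (11110): 4 ones → 1

10000101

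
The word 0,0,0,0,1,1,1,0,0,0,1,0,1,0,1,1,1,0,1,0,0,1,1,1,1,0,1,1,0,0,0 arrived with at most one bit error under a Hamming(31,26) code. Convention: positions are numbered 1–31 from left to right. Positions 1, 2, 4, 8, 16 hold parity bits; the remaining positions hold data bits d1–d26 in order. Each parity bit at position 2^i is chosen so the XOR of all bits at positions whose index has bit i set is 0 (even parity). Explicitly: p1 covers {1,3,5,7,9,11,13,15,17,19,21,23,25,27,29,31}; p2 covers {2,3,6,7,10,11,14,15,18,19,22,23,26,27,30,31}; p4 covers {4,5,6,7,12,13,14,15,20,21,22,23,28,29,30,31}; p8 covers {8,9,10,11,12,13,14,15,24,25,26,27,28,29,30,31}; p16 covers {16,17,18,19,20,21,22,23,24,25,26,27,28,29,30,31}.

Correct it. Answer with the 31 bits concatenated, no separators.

0000111000101011101001101011000

s1 (pos 1,3,5,7,9,11,13,15,17,19,21,23,25,27,29,31): 0⊕0⊕1⊕1⊕0⊕1⊕1⊕1⊕1⊕1⊕0⊕1⊕1⊕1⊕0⊕0 = 0
s2 (pos 2,3,6,7,10,11,14,15,18,19,22,23,26,27,30,31): 0⊕0⊕1⊕1⊕0⊕1⊕0⊕1⊕0⊕1⊕1⊕1⊕0⊕1⊕0⊕0 = 0
s4 (pos 4,5,6,7,12,13,14,15,20,21,22,23,28,29,30,31): 0⊕1⊕1⊕1⊕0⊕1⊕0⊕1⊕0⊕0⊕1⊕1⊕1⊕0⊕0⊕0 = 0
s8 (pos 8,9,10,11,12,13,14,15,24,25,26,27,28,29,30,31): 0⊕0⊕0⊕1⊕0⊕1⊕0⊕1⊕1⊕1⊕0⊕1⊕1⊕0⊕0⊕0 = 1
s16 (pos 16,17,18,19,20,21,22,23,24,25,26,27,28,29,30,31): 1⊕1⊕0⊕1⊕0⊕0⊕1⊕1⊕1⊕1⊕0⊕1⊕1⊕0⊕0⊕0 = 1
Syndrome s16…s1 = 11000 → error at position 24.
Flip position 24: 0000111000101011101001111011000 → 0000111000101011101001101011000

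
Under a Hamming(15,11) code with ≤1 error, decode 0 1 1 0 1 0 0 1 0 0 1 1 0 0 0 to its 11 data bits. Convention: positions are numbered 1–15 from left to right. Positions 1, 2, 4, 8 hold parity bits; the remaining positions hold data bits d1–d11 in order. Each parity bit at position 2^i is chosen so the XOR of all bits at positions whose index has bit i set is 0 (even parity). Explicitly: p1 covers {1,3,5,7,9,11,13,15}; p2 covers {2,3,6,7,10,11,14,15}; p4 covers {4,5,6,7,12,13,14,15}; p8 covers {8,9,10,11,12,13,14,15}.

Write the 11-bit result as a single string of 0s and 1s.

11000001000

s1 (pos 1,3,5,7,9,11,13,15): 0⊕1⊕1⊕0⊕0⊕1⊕0⊕0 = 1
s2 (pos 2,3,6,7,10,11,14,15): 1⊕1⊕0⊕0⊕0⊕1⊕0⊕0 = 1
s4 (pos 4,5,6,7,12,13,14,15): 0⊕1⊕0⊕0⊕1⊕0⊕0⊕0 = 0
s8 (pos 8,9,10,11,12,13,14,15): 1⊕0⊕0⊕1⊕1⊕0⊕0⊕0 = 1
Syndrome s8…s1 = 1011 → error at position 11.
Flip position 11: 011010010011000 → 011010010001000
Read data bits from positions 3,5,6,7,9,10,11,12,13,14,15: 11000001000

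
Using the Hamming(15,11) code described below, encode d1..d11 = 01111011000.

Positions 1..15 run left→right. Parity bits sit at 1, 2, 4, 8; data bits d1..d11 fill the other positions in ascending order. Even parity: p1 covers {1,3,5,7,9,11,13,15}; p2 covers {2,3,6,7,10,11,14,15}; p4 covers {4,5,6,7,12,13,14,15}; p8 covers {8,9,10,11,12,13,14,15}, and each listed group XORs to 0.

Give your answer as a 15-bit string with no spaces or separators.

010011111011000

Place data at non-parity positions: p1 p2 0 p4 1 1 1 p8 1 0 1 1 0 0 0
p1 (pos 1,3,5,7,9,11,13,15): XOR of data positions = 0⊕1⊕1⊕1⊕1⊕0⊕0 = 0
p2 (pos 2,3,6,7,10,11,14,15): XOR of data positions = 0⊕1⊕1⊕0⊕1⊕0⊕0 = 1
p4 (pos 4,5,6,7,12,13,14,15): XOR of data positions = 1⊕1⊕1⊕1⊕0⊕0⊕0 = 0
p8 (pos 8,9,10,11,12,13,14,15): XOR of data positions = 1⊕0⊕1⊕1⊕0⊕0⊕0 = 1
Codeword: 010011111011000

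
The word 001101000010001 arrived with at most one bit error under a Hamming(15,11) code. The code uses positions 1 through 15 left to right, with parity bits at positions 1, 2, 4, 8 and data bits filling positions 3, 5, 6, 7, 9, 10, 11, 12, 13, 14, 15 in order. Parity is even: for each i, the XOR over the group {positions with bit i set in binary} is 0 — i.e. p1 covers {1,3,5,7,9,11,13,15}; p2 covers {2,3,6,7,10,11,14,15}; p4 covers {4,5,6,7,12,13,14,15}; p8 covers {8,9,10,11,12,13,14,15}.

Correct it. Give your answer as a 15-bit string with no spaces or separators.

s1 (pos 1,3,5,7,9,11,13,15): 0⊕1⊕0⊕0⊕0⊕1⊕0⊕1 = 1
s2 (pos 2,3,6,7,10,11,14,15): 0⊕1⊕1⊕0⊕0⊕1⊕0⊕1 = 0
s4 (pos 4,5,6,7,12,13,14,15): 1⊕0⊕1⊕0⊕0⊕0⊕0⊕1 = 1
s8 (pos 8,9,10,11,12,13,14,15): 0⊕0⊕0⊕1⊕0⊕0⊕0⊕1 = 0
Syndrome s8…s1 = 0101 → error at position 5.
Flip position 5: 001101000010001 → 001111000010001

001111000010001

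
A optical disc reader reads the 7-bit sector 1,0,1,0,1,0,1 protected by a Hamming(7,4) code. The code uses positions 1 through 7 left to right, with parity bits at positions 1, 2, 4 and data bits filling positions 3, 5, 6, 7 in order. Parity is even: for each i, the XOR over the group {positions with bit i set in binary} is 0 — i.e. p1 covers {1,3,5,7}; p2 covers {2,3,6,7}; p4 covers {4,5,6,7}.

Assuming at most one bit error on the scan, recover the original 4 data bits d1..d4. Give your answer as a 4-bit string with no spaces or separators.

1101

s1 (pos 1,3,5,7): 1⊕1⊕1⊕1 = 0
s2 (pos 2,3,6,7): 0⊕1⊕0⊕1 = 0
s4 (pos 4,5,6,7): 0⊕1⊕0⊕1 = 0
Syndrome s4…s1 = 000 → no error.
Read data bits from positions 3,5,6,7: 1101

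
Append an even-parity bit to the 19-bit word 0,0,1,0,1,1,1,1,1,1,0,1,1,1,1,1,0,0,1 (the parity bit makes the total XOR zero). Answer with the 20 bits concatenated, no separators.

00101111110111110011

XOR of the 19 data bits: 0⊕0⊕1⊕0⊕1⊕1⊕1⊕1⊕1⊕1⊕0⊕1⊕1⊕1⊕1⊕1⊕0⊕0⊕1 = 1
Parity bit = 1 (so all 20 bits XOR to 0).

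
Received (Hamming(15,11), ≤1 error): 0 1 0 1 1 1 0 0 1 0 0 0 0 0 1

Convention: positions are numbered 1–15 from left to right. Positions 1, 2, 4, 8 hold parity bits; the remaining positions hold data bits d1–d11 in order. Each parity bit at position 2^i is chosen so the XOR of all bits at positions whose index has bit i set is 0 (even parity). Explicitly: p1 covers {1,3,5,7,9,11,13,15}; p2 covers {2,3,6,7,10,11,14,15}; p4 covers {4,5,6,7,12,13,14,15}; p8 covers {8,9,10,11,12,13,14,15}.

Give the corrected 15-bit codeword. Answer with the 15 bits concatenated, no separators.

s1 (pos 1,3,5,7,9,11,13,15): 0⊕0⊕1⊕0⊕1⊕0⊕0⊕1 = 1
s2 (pos 2,3,6,7,10,11,14,15): 1⊕0⊕1⊕0⊕0⊕0⊕0⊕1 = 1
s4 (pos 4,5,6,7,12,13,14,15): 1⊕1⊕1⊕0⊕0⊕0⊕0⊕1 = 0
s8 (pos 8,9,10,11,12,13,14,15): 0⊕1⊕0⊕0⊕0⊕0⊕0⊕1 = 0
Syndrome s8…s1 = 0011 → error at position 3.
Flip position 3: 010111001000001 → 011111001000001

011111001000001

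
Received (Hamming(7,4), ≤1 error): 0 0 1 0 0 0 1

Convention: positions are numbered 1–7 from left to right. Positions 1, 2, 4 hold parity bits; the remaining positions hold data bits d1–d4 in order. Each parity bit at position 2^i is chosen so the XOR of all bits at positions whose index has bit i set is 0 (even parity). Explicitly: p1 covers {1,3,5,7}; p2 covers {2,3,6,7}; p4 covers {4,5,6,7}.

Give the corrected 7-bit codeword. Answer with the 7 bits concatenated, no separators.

s1 (pos 1,3,5,7): 0⊕1⊕0⊕1 = 0
s2 (pos 2,3,6,7): 0⊕1⊕0⊕1 = 0
s4 (pos 4,5,6,7): 0⊕0⊕0⊕1 = 1
Syndrome s4…s1 = 100 → error at position 4.
Flip position 4: 0010001 → 0011001

0011001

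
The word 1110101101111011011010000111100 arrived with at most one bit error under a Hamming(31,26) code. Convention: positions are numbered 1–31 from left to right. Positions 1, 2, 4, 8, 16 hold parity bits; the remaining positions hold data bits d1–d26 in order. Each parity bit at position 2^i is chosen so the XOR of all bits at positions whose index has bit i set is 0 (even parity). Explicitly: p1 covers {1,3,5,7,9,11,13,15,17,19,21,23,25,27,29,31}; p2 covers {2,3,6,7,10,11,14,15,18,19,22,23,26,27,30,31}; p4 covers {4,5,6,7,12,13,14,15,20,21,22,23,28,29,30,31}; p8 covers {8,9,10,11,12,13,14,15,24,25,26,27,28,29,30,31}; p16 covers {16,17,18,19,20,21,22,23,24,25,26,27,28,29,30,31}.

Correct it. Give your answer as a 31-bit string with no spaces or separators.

s1 (pos 1,3,5,7,9,11,13,15,17,19,21,23,25,27,29,31): 1⊕1⊕1⊕1⊕0⊕1⊕1⊕1⊕0⊕1⊕1⊕0⊕0⊕1⊕1⊕0 = 1
s2 (pos 2,3,6,7,10,11,14,15,18,19,22,23,26,27,30,31): 1⊕1⊕0⊕1⊕1⊕1⊕0⊕1⊕1⊕1⊕0⊕0⊕1⊕1⊕0⊕0 = 0
s4 (pos 4,5,6,7,12,13,14,15,20,21,22,23,28,29,30,31): 0⊕1⊕0⊕1⊕1⊕1⊕0⊕1⊕0⊕1⊕0⊕0⊕1⊕1⊕0⊕0 = 0
s8 (pos 8,9,10,11,12,13,14,15,24,25,26,27,28,29,30,31): 1⊕0⊕1⊕1⊕1⊕1⊕0⊕1⊕0⊕0⊕1⊕1⊕1⊕1⊕0⊕0 = 0
s16 (pos 16,17,18,19,20,21,22,23,24,25,26,27,28,29,30,31): 1⊕0⊕1⊕1⊕0⊕1⊕0⊕0⊕0⊕0⊕1⊕1⊕1⊕1⊕0⊕0 = 0
Syndrome s16…s1 = 00001 → error at position 1.
Flip position 1: 1110101101111011011010000111100 → 0110101101111011011010000111100

0110101101111011011010000111100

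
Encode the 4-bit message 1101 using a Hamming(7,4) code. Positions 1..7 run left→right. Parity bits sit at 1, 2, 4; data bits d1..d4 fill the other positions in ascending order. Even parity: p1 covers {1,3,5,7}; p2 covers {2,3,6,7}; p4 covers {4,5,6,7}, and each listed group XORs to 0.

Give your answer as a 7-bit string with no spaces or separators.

Place data at non-parity positions: p1 p2 1 p4 1 0 1
p1 (pos 1,3,5,7): XOR of data positions = 1⊕1⊕1 = 1
p2 (pos 2,3,6,7): XOR of data positions = 1⊕0⊕1 = 0
p4 (pos 4,5,6,7): XOR of data positions = 1⊕0⊕1 = 0
Codeword: 1010101

1010101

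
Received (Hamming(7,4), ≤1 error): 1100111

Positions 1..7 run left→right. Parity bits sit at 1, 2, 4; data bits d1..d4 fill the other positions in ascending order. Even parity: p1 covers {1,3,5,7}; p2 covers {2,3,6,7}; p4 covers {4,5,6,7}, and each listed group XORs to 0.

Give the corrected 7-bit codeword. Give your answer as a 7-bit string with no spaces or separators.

1100110

s1 (pos 1,3,5,7): 1⊕0⊕1⊕1 = 1
s2 (pos 2,3,6,7): 1⊕0⊕1⊕1 = 1
s4 (pos 4,5,6,7): 0⊕1⊕1⊕1 = 1
Syndrome s4…s1 = 111 → error at position 7.
Flip position 7: 1100111 → 1100110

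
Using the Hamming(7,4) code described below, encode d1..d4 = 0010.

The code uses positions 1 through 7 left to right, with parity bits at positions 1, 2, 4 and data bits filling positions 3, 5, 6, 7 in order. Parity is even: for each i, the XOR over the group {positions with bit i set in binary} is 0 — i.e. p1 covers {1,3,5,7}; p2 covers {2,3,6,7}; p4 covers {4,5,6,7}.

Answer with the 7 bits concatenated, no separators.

Place data at non-parity positions: p1 p2 0 p4 0 1 0
p1 (pos 1,3,5,7): XOR of data positions = 0⊕0⊕0 = 0
p2 (pos 2,3,6,7): XOR of data positions = 0⊕1⊕0 = 1
p4 (pos 4,5,6,7): XOR of data positions = 0⊕1⊕0 = 1
Codeword: 0101010

0101010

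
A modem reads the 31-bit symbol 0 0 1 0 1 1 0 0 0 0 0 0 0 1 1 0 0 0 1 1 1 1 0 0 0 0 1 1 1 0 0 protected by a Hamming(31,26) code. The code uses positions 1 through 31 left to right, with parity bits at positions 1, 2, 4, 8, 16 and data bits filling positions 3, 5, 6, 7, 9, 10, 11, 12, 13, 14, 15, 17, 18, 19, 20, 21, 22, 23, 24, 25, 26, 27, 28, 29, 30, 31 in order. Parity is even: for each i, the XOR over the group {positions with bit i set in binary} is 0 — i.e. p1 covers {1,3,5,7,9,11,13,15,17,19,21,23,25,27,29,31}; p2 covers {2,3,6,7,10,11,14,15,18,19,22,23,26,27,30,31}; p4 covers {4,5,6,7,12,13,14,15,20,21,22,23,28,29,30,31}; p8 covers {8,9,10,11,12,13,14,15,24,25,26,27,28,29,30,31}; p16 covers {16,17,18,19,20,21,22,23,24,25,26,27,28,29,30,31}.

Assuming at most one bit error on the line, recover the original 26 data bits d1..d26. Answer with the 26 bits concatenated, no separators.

11100000011001111000011101

s1 (pos 1,3,5,7,9,11,13,15,17,19,21,23,25,27,29,31): 0⊕1⊕1⊕0⊕0⊕0⊕0⊕1⊕0⊕1⊕1⊕0⊕0⊕1⊕1⊕0 = 1
s2 (pos 2,3,6,7,10,11,14,15,18,19,22,23,26,27,30,31): 0⊕1⊕1⊕0⊕0⊕0⊕1⊕1⊕0⊕1⊕1⊕0⊕0⊕1⊕0⊕0 = 1
s4 (pos 4,5,6,7,12,13,14,15,20,21,22,23,28,29,30,31): 0⊕1⊕1⊕0⊕0⊕0⊕1⊕1⊕1⊕1⊕1⊕0⊕1⊕1⊕0⊕0 = 1
s8 (pos 8,9,10,11,12,13,14,15,24,25,26,27,28,29,30,31): 0⊕0⊕0⊕0⊕0⊕0⊕1⊕1⊕0⊕0⊕0⊕1⊕1⊕1⊕0⊕0 = 1
s16 (pos 16,17,18,19,20,21,22,23,24,25,26,27,28,29,30,31): 0⊕0⊕0⊕1⊕1⊕1⊕1⊕0⊕0⊕0⊕0⊕1⊕1⊕1⊕0⊕0 = 1
Syndrome s16…s1 = 11111 → error at position 31.
Flip position 31: 0010110000000110001111000011100 → 0010110000000110001111000011101
Read data bits from positions 3,5,6,7,9,10,11,12,13,14,15,17,18,19,20,21,22,23,24,25,26,27,28,29,30,31: 11100000011001111000011101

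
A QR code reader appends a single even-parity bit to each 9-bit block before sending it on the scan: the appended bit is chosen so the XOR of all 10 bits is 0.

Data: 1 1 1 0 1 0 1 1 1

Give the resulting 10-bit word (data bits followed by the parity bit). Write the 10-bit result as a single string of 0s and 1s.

1110101111

XOR of the 9 data bits: 1⊕1⊕1⊕0⊕1⊕0⊕1⊕1⊕1 = 1
Parity bit = 1 (so all 10 bits XOR to 0).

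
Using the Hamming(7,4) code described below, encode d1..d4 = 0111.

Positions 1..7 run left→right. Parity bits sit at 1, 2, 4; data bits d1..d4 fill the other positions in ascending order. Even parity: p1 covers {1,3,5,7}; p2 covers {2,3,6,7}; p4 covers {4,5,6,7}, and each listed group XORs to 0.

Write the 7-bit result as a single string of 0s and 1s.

0001111

Place data at non-parity positions: p1 p2 0 p4 1 1 1
p1 (pos 1,3,5,7): XOR of data positions = 0⊕1⊕1 = 0
p2 (pos 2,3,6,7): XOR of data positions = 0⊕1⊕1 = 0
p4 (pos 4,5,6,7): XOR of data positions = 1⊕1⊕1 = 1
Codeword: 0001111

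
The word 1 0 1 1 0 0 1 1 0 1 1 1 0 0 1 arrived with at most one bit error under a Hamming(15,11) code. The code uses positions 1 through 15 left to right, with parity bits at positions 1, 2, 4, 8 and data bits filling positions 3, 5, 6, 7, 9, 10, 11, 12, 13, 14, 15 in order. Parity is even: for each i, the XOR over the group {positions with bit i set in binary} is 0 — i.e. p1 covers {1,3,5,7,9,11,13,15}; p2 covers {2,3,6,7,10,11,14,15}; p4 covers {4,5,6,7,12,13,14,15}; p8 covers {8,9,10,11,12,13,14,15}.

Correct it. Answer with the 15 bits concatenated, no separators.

101100110101001

s1 (pos 1,3,5,7,9,11,13,15): 1⊕1⊕0⊕1⊕0⊕1⊕0⊕1 = 1
s2 (pos 2,3,6,7,10,11,14,15): 0⊕1⊕0⊕1⊕1⊕1⊕0⊕1 = 1
s4 (pos 4,5,6,7,12,13,14,15): 1⊕0⊕0⊕1⊕1⊕0⊕0⊕1 = 0
s8 (pos 8,9,10,11,12,13,14,15): 1⊕0⊕1⊕1⊕1⊕0⊕0⊕1 = 1
Syndrome s8…s1 = 1011 → error at position 11.
Flip position 11: 101100110111001 → 101100110101001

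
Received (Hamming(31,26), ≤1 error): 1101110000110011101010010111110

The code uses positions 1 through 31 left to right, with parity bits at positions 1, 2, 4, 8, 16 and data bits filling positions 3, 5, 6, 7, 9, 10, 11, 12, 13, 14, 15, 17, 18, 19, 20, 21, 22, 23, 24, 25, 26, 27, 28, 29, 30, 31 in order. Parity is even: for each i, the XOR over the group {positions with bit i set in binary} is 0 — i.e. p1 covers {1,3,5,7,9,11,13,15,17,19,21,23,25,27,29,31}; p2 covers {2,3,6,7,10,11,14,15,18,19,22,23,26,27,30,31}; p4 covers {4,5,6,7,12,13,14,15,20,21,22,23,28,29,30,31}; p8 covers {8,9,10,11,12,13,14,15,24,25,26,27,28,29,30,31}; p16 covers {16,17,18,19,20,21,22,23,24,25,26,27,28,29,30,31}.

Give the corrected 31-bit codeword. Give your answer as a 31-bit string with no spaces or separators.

s1 (pos 1,3,5,7,9,11,13,15,17,19,21,23,25,27,29,31): 1⊕0⊕1⊕0⊕0⊕1⊕0⊕1⊕1⊕1⊕1⊕0⊕0⊕1⊕1⊕0 = 1
s2 (pos 2,3,6,7,10,11,14,15,18,19,22,23,26,27,30,31): 1⊕0⊕1⊕0⊕0⊕1⊕0⊕1⊕0⊕1⊕0⊕0⊕1⊕1⊕1⊕0 = 0
s4 (pos 4,5,6,7,12,13,14,15,20,21,22,23,28,29,30,31): 1⊕1⊕1⊕0⊕1⊕0⊕0⊕1⊕0⊕1⊕0⊕0⊕1⊕1⊕1⊕0 = 1
s8 (pos 8,9,10,11,12,13,14,15,24,25,26,27,28,29,30,31): 0⊕0⊕0⊕1⊕1⊕0⊕0⊕1⊕1⊕0⊕1⊕1⊕1⊕1⊕1⊕0 = 1
s16 (pos 16,17,18,19,20,21,22,23,24,25,26,27,28,29,30,31): 1⊕1⊕0⊕1⊕0⊕1⊕0⊕0⊕1⊕0⊕1⊕1⊕1⊕1⊕1⊕0 = 0
Syndrome s16…s1 = 01101 → error at position 13.
Flip position 13: 1101110000110011101010010111110 → 1101110000111011101010010111110

1101110000111011101010010111110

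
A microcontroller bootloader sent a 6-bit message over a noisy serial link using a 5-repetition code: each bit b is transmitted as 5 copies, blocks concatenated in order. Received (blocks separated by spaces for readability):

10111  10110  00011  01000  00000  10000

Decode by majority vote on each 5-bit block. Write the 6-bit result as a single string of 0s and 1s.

110000

Block 1 (10111): 4 ones → 1
Block 2 (10110): 3 ones → 1
Block 3 (00011): 2 ones → 0
Block 4 (01000): 1 one → 0
Block 5 (00000): 0 ones → 0
Block 6 (10000): 1 one → 0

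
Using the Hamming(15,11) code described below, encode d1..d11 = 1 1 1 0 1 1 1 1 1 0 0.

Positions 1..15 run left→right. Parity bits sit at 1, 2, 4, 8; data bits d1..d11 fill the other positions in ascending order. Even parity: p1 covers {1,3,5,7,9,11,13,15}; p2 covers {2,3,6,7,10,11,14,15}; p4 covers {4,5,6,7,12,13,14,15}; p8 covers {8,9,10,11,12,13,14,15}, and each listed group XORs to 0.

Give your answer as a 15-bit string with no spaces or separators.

101011011111100

Place data at non-parity positions: p1 p2 1 p4 1 1 0 p8 1 1 1 1 1 0 0
p1 (pos 1,3,5,7,9,11,13,15): XOR of data positions = 1⊕1⊕0⊕1⊕1⊕1⊕0 = 1
p2 (pos 2,3,6,7,10,11,14,15): XOR of data positions = 1⊕1⊕0⊕1⊕1⊕0⊕0 = 0
p4 (pos 4,5,6,7,12,13,14,15): XOR of data positions = 1⊕1⊕0⊕1⊕1⊕0⊕0 = 0
p8 (pos 8,9,10,11,12,13,14,15): XOR of data positions = 1⊕1⊕1⊕1⊕1⊕0⊕0 = 1
Codeword: 101011011111100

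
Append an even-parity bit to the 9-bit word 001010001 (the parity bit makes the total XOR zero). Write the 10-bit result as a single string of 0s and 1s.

0010100011

XOR of the 9 data bits: 0⊕0⊕1⊕0⊕1⊕0⊕0⊕0⊕1 = 1
Parity bit = 1 (so all 10 bits XOR to 0).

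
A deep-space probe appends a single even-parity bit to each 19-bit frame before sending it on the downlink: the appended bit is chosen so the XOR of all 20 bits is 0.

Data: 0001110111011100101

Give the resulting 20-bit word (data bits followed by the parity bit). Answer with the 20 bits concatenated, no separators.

00011101110111001011

XOR of the 19 data bits: 0⊕0⊕0⊕1⊕1⊕1⊕0⊕1⊕1⊕1⊕0⊕1⊕1⊕1⊕0⊕0⊕1⊕0⊕1 = 1
Parity bit = 1 (so all 20 bits XOR to 0).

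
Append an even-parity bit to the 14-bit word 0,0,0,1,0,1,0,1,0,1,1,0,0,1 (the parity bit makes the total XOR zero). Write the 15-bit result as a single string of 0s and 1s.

XOR of the 14 data bits: 0⊕0⊕0⊕1⊕0⊕1⊕0⊕1⊕0⊕1⊕1⊕0⊕0⊕1 = 0
Parity bit = 0 (so all 15 bits XOR to 0).

000101010110010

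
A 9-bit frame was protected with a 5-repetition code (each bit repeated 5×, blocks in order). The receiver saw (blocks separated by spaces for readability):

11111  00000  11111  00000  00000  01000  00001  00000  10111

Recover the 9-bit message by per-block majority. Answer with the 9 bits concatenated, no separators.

101000001

Block 1 (11111): 5 ones → 1
Block 2 (00000): 0 ones → 0
Block 3 (11111): 5 ones → 1
Block 4 (00000): 0 ones → 0
Block 5 (00000): 0 ones → 0
Block 6 (01000): 1 one → 0
Block 7 (00001): 1 one → 0
Block 8 (00000): 0 ones → 0
Block 9 (10111): 4 ones → 1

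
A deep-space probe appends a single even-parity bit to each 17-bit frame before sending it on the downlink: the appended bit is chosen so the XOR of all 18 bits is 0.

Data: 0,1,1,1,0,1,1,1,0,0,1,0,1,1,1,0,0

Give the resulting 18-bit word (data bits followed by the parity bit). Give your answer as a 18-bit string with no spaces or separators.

011101110010111000

XOR of the 17 data bits: 0⊕1⊕1⊕1⊕0⊕1⊕1⊕1⊕0⊕0⊕1⊕0⊕1⊕1⊕1⊕0⊕0 = 0
Parity bit = 0 (so all 18 bits XOR to 0).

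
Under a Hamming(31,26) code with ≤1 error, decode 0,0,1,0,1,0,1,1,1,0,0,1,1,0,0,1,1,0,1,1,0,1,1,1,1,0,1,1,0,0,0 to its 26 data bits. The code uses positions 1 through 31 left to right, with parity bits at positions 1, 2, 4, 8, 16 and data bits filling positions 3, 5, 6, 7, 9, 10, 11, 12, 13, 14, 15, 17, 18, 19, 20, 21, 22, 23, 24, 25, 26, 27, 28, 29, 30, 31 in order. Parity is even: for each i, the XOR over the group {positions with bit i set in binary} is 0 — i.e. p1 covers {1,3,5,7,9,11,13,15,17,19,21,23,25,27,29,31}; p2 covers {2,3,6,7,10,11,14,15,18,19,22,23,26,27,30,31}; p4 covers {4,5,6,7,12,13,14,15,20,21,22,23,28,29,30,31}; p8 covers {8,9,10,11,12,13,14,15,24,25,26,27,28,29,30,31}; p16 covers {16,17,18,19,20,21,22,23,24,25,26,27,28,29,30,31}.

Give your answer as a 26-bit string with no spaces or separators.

s1 (pos 1,3,5,7,9,11,13,15,17,19,21,23,25,27,29,31): 0⊕1⊕1⊕1⊕1⊕0⊕1⊕0⊕1⊕1⊕0⊕1⊕1⊕1⊕0⊕0 = 0
s2 (pos 2,3,6,7,10,11,14,15,18,19,22,23,26,27,30,31): 0⊕1⊕0⊕1⊕0⊕0⊕0⊕0⊕0⊕1⊕1⊕1⊕0⊕1⊕0⊕0 = 0
s4 (pos 4,5,6,7,12,13,14,15,20,21,22,23,28,29,30,31): 0⊕1⊕0⊕1⊕1⊕1⊕0⊕0⊕1⊕0⊕1⊕1⊕1⊕0⊕0⊕0 = 0
s8 (pos 8,9,10,11,12,13,14,15,24,25,26,27,28,29,30,31): 1⊕1⊕0⊕0⊕1⊕1⊕0⊕0⊕1⊕1⊕0⊕1⊕1⊕0⊕0⊕0 = 0
s16 (pos 16,17,18,19,20,21,22,23,24,25,26,27,28,29,30,31): 1⊕1⊕0⊕1⊕1⊕0⊕1⊕1⊕1⊕1⊕0⊕1⊕1⊕0⊕0⊕0 = 0
Syndrome s16…s1 = 00000 → no error.
Read data bits from positions 3,5,6,7,9,10,11,12,13,14,15,17,18,19,20,21,22,23,24,25,26,27,28,29,30,31: 11011001100101101111011000

11011001100101101111011000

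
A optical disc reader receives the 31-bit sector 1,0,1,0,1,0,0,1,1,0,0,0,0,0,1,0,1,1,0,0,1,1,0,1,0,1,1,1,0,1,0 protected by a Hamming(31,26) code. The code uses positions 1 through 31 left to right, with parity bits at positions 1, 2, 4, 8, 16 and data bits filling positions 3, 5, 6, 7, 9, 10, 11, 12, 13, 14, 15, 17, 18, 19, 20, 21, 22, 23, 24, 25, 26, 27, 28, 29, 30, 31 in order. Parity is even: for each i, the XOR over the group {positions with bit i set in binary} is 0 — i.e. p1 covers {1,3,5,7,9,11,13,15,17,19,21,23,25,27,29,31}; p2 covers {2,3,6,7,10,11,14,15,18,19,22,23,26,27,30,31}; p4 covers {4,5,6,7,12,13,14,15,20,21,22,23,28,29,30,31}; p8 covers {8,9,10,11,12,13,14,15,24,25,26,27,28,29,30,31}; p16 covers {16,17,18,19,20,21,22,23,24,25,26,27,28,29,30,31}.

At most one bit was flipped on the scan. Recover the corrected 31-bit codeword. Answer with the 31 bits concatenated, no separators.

1010100110000010100011010111010

s1 (pos 1,3,5,7,9,11,13,15,17,19,21,23,25,27,29,31): 1⊕1⊕1⊕0⊕1⊕0⊕0⊕1⊕1⊕0⊕1⊕0⊕0⊕1⊕0⊕0 = 0
s2 (pos 2,3,6,7,10,11,14,15,18,19,22,23,26,27,30,31): 0⊕1⊕0⊕0⊕0⊕0⊕0⊕1⊕1⊕0⊕1⊕0⊕1⊕1⊕1⊕0 = 1
s4 (pos 4,5,6,7,12,13,14,15,20,21,22,23,28,29,30,31): 0⊕1⊕0⊕0⊕0⊕0⊕0⊕1⊕0⊕1⊕1⊕0⊕1⊕0⊕1⊕0 = 0
s8 (pos 8,9,10,11,12,13,14,15,24,25,26,27,28,29,30,31): 1⊕1⊕0⊕0⊕0⊕0⊕0⊕1⊕1⊕0⊕1⊕1⊕1⊕0⊕1⊕0 = 0
s16 (pos 16,17,18,19,20,21,22,23,24,25,26,27,28,29,30,31): 0⊕1⊕1⊕0⊕0⊕1⊕1⊕0⊕1⊕0⊕1⊕1⊕1⊕0⊕1⊕0 = 1
Syndrome s16…s1 = 10010 → error at position 18.
Flip position 18: 1010100110000010110011010111010 → 1010100110000010100011010111010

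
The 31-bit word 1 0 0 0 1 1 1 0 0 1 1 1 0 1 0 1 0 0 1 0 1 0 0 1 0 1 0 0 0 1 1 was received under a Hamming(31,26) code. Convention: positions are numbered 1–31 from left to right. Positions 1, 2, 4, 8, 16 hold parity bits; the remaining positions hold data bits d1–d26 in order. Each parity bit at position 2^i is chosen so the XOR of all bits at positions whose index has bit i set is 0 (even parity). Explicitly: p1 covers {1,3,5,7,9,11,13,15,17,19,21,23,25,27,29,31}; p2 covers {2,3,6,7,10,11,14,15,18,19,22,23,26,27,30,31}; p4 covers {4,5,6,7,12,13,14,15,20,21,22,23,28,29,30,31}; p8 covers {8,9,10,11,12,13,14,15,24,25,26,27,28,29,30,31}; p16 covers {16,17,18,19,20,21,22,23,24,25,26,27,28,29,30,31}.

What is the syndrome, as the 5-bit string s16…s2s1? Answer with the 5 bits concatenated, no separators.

s1 (pos 1,3,5,7,9,11,13,15,17,19,21,23,25,27,29,31): 1⊕0⊕1⊕1⊕0⊕1⊕0⊕0⊕0⊕1⊕1⊕0⊕0⊕0⊕0⊕1 = 1
s2 (pos 2,3,6,7,10,11,14,15,18,19,22,23,26,27,30,31): 0⊕0⊕1⊕1⊕1⊕1⊕1⊕0⊕0⊕1⊕0⊕0⊕1⊕0⊕1⊕1 = 1
s4 (pos 4,5,6,7,12,13,14,15,20,21,22,23,28,29,30,31): 0⊕1⊕1⊕1⊕1⊕0⊕1⊕0⊕0⊕1⊕0⊕0⊕0⊕0⊕1⊕1 = 0
s8 (pos 8,9,10,11,12,13,14,15,24,25,26,27,28,29,30,31): 0⊕0⊕1⊕1⊕1⊕0⊕1⊕0⊕1⊕0⊕1⊕0⊕0⊕0⊕1⊕1 = 0
s16 (pos 16,17,18,19,20,21,22,23,24,25,26,27,28,29,30,31): 1⊕0⊕0⊕1⊕0⊕1⊕0⊕0⊕1⊕0⊕1⊕0⊕0⊕0⊕1⊕1 = 1
Syndrome s16…s1 = 10011 → error at position 19.

10011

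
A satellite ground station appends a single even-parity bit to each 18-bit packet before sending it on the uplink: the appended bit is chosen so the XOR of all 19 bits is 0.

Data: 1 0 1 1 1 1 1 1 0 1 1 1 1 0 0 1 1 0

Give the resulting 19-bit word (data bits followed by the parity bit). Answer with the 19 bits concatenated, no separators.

XOR of the 18 data bits: 1⊕0⊕1⊕1⊕1⊕1⊕1⊕1⊕0⊕1⊕1⊕1⊕1⊕0⊕0⊕1⊕1⊕0 = 1
Parity bit = 1 (so all 19 bits XOR to 0).

1011111101111001101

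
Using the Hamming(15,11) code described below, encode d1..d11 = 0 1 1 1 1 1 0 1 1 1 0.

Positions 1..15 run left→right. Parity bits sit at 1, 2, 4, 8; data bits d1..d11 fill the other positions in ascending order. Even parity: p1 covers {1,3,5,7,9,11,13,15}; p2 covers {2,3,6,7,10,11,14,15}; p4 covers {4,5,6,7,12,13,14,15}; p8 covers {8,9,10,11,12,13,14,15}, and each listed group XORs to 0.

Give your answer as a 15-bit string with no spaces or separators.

Place data at non-parity positions: p1 p2 0 p4 1 1 1 p8 1 1 0 1 1 1 0
p1 (pos 1,3,5,7,9,11,13,15): XOR of data positions = 0⊕1⊕1⊕1⊕0⊕1⊕0 = 0
p2 (pos 2,3,6,7,10,11,14,15): XOR of data positions = 0⊕1⊕1⊕1⊕0⊕1⊕0 = 0
p4 (pos 4,5,6,7,12,13,14,15): XOR of data positions = 1⊕1⊕1⊕1⊕1⊕1⊕0 = 0
p8 (pos 8,9,10,11,12,13,14,15): XOR of data positions = 1⊕1⊕0⊕1⊕1⊕1⊕0 = 1
Codeword: 000011111101110

000011111101110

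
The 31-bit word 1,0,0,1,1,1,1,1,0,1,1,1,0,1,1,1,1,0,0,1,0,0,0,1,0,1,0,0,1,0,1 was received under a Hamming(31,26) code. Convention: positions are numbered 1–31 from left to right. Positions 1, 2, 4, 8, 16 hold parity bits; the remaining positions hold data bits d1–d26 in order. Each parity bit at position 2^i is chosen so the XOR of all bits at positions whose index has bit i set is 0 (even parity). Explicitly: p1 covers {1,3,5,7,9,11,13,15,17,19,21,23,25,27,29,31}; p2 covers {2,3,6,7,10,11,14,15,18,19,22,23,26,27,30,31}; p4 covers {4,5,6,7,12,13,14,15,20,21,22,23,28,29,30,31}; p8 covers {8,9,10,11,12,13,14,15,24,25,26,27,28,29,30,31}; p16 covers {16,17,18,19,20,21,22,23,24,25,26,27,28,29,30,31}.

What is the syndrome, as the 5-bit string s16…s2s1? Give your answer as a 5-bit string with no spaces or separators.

10000

s1 (pos 1,3,5,7,9,11,13,15,17,19,21,23,25,27,29,31): 1⊕0⊕1⊕1⊕0⊕1⊕0⊕1⊕1⊕0⊕0⊕0⊕0⊕0⊕1⊕1 = 0
s2 (pos 2,3,6,7,10,11,14,15,18,19,22,23,26,27,30,31): 0⊕0⊕1⊕1⊕1⊕1⊕1⊕1⊕0⊕0⊕0⊕0⊕1⊕0⊕0⊕1 = 0
s4 (pos 4,5,6,7,12,13,14,15,20,21,22,23,28,29,30,31): 1⊕1⊕1⊕1⊕1⊕0⊕1⊕1⊕1⊕0⊕0⊕0⊕0⊕1⊕0⊕1 = 0
s8 (pos 8,9,10,11,12,13,14,15,24,25,26,27,28,29,30,31): 1⊕0⊕1⊕1⊕1⊕0⊕1⊕1⊕1⊕0⊕1⊕0⊕0⊕1⊕0⊕1 = 0
s16 (pos 16,17,18,19,20,21,22,23,24,25,26,27,28,29,30,31): 1⊕1⊕0⊕0⊕1⊕0⊕0⊕0⊕1⊕0⊕1⊕0⊕0⊕1⊕0⊕1 = 1
Syndrome s16…s1 = 10000 → error at position 16.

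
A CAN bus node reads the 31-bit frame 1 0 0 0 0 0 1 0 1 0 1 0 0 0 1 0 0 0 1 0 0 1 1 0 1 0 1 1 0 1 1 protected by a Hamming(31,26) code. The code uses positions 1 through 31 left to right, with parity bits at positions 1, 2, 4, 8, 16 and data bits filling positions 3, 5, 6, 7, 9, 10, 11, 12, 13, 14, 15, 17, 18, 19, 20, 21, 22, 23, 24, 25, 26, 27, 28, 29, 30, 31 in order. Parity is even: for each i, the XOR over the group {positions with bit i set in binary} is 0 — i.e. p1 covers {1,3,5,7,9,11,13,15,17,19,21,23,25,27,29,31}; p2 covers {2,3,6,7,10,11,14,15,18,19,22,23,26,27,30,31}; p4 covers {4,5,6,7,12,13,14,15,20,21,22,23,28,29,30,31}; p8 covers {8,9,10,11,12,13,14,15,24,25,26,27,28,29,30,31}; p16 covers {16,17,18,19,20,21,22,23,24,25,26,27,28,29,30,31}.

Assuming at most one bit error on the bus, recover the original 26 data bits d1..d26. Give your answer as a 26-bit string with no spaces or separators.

s1 (pos 1,3,5,7,9,11,13,15,17,19,21,23,25,27,29,31): 1⊕0⊕0⊕1⊕1⊕1⊕0⊕1⊕0⊕1⊕0⊕1⊕1⊕1⊕0⊕1 = 0
s2 (pos 2,3,6,7,10,11,14,15,18,19,22,23,26,27,30,31): 0⊕0⊕0⊕1⊕0⊕1⊕0⊕1⊕0⊕1⊕1⊕1⊕0⊕1⊕1⊕1 = 1
s4 (pos 4,5,6,7,12,13,14,15,20,21,22,23,28,29,30,31): 0⊕0⊕0⊕1⊕0⊕0⊕0⊕1⊕0⊕0⊕1⊕1⊕1⊕0⊕1⊕1 = 1
s8 (pos 8,9,10,11,12,13,14,15,24,25,26,27,28,29,30,31): 0⊕1⊕0⊕1⊕0⊕0⊕0⊕1⊕0⊕1⊕0⊕1⊕1⊕0⊕1⊕1 = 0
s16 (pos 16,17,18,19,20,21,22,23,24,25,26,27,28,29,30,31): 0⊕0⊕0⊕1⊕0⊕0⊕1⊕1⊕0⊕1⊕0⊕1⊕1⊕0⊕1⊕1 = 0
Syndrome s16…s1 = 00110 → error at position 6.
Flip position 6: 1000001010100010001001101011011 → 1000011010100010001001101011011
Read data bits from positions 3,5,6,7,9,10,11,12,13,14,15,17,18,19,20,21,22,23,24,25,26,27,28,29,30,31: 00111010001001001101011011

00111010001001001101011011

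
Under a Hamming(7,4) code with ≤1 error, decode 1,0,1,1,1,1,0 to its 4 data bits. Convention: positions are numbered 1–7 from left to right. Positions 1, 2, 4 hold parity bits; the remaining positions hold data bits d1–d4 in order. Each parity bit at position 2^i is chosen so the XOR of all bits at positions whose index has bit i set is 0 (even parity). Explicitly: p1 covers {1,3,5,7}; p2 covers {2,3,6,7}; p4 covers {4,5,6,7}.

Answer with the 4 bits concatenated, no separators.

s1 (pos 1,3,5,7): 1⊕1⊕1⊕0 = 1
s2 (pos 2,3,6,7): 0⊕1⊕1⊕0 = 0
s4 (pos 4,5,6,7): 1⊕1⊕1⊕0 = 1
Syndrome s4…s1 = 101 → error at position 5.
Flip position 5: 1011110 → 1011010
Read data bits from positions 3,5,6,7: 1010

1010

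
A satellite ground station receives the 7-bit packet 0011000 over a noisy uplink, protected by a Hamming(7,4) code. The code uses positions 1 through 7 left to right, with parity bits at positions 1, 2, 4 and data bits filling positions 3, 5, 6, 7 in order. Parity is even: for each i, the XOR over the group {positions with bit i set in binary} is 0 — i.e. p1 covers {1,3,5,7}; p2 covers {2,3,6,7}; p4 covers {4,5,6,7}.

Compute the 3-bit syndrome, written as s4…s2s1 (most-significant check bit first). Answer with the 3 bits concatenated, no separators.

s1 (pos 1,3,5,7): 0⊕1⊕0⊕0 = 1
s2 (pos 2,3,6,7): 0⊕1⊕0⊕0 = 1
s4 (pos 4,5,6,7): 1⊕0⊕0⊕0 = 1
Syndrome s4…s1 = 111 → error at position 7.

111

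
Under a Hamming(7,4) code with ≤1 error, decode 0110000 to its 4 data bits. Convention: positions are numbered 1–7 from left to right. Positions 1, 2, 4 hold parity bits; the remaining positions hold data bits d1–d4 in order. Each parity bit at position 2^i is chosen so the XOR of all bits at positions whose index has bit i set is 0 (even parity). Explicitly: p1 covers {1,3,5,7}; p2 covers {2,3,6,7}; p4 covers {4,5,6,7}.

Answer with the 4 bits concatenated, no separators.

1000

s1 (pos 1,3,5,7): 0⊕1⊕0⊕0 = 1
s2 (pos 2,3,6,7): 1⊕1⊕0⊕0 = 0
s4 (pos 4,5,6,7): 0⊕0⊕0⊕0 = 0
Syndrome s4…s1 = 001 → error at position 1.
Flip position 1: 0110000 → 1110000
Read data bits from positions 3,5,6,7: 1000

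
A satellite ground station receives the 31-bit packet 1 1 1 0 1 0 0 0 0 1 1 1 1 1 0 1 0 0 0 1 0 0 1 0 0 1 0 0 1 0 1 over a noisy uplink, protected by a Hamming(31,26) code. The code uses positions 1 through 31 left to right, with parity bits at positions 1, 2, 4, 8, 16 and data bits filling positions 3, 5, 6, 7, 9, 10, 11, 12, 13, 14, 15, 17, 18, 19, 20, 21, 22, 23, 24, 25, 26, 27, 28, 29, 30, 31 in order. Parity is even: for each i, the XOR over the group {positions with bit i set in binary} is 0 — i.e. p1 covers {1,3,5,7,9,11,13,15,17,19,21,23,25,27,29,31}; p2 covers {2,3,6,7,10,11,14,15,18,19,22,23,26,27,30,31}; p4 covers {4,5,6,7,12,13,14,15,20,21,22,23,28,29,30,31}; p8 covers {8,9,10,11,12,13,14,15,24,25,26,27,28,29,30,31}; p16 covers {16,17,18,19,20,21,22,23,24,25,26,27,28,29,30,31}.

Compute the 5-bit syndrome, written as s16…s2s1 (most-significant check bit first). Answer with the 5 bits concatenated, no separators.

s1 (pos 1,3,5,7,9,11,13,15,17,19,21,23,25,27,29,31): 1⊕1⊕1⊕0⊕0⊕1⊕1⊕0⊕0⊕0⊕0⊕1⊕0⊕0⊕1⊕1 = 0
s2 (pos 2,3,6,7,10,11,14,15,18,19,22,23,26,27,30,31): 1⊕1⊕0⊕0⊕1⊕1⊕1⊕0⊕0⊕0⊕0⊕1⊕1⊕0⊕0⊕1 = 0
s4 (pos 4,5,6,7,12,13,14,15,20,21,22,23,28,29,30,31): 0⊕1⊕0⊕0⊕1⊕1⊕1⊕0⊕1⊕0⊕0⊕1⊕0⊕1⊕0⊕1 = 0
s8 (pos 8,9,10,11,12,13,14,15,24,25,26,27,28,29,30,31): 0⊕0⊕1⊕1⊕1⊕1⊕1⊕0⊕0⊕0⊕1⊕0⊕0⊕1⊕0⊕1 = 0
s16 (pos 16,17,18,19,20,21,22,23,24,25,26,27,28,29,30,31): 1⊕0⊕0⊕0⊕1⊕0⊕0⊕1⊕0⊕0⊕1⊕0⊕0⊕1⊕0⊕1 = 0
Syndrome s16…s1 = 00000 → no error.

00000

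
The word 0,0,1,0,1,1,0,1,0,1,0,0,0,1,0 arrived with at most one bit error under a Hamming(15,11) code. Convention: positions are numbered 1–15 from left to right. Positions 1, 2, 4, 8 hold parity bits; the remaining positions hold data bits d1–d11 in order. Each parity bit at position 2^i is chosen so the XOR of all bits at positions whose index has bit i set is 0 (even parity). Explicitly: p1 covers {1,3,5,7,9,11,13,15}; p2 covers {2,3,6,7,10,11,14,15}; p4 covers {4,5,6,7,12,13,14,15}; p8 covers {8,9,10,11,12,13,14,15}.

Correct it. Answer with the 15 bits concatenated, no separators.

001011010101010

s1 (pos 1,3,5,7,9,11,13,15): 0⊕1⊕1⊕0⊕0⊕0⊕0⊕0 = 0
s2 (pos 2,3,6,7,10,11,14,15): 0⊕1⊕1⊕0⊕1⊕0⊕1⊕0 = 0
s4 (pos 4,5,6,7,12,13,14,15): 0⊕1⊕1⊕0⊕0⊕0⊕1⊕0 = 1
s8 (pos 8,9,10,11,12,13,14,15): 1⊕0⊕1⊕0⊕0⊕0⊕1⊕0 = 1
Syndrome s8…s1 = 1100 → error at position 12.
Flip position 12: 001011010100010 → 001011010101010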